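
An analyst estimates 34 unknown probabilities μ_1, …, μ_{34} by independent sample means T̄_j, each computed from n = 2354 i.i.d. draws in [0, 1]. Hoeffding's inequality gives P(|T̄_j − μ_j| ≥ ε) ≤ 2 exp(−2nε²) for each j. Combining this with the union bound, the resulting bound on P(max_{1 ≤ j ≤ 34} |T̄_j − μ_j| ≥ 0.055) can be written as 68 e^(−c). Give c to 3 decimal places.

14.242

Union bound over the 34 events: P(max_{1 ≤ j ≤ 34} |T̄_j − μ_j| ≥ 0.055) ≤ 34·2·exp(−2nε²) = 68 exp(−2·2354·0.055²).
So c = 2·2354·0.055² = 14.2417.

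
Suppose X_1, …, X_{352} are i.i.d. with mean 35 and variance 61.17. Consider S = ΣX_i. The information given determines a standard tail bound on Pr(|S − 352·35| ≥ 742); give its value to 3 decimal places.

0.039

With mean and variance of each term known, Chebyshev's inequality bounds the deviation of the sum (or sample mean).
Var(S) = n·Var(X_i) = 352·61.17 = 21531.84.
Chebyshev: Pr(|S − 352·35| ≥ 742) ≤ Var(S)/742² = 21531.84/550564 = 0.0391.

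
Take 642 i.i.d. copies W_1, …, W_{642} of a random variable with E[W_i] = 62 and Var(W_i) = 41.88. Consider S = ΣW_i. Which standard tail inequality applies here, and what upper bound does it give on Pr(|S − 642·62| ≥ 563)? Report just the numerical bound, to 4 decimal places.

With mean and variance of each term known, Chebyshev's inequality bounds the deviation of the sum (or sample mean).
Var(S) = n·Var(W_i) = 642·41.88 = 26886.96.
Chebyshev: Pr(|S − 642·62| ≥ 563) ≤ Var(S)/563² = 26886.96/316969 = 0.0848.

0.0848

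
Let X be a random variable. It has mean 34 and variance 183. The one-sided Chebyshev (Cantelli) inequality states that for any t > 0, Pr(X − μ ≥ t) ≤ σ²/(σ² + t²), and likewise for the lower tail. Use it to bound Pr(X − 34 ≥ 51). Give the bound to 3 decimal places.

Here σ² = 183 and t = 51, so σ² + t² = 2784.
Cantelli's bound: 183/2784 = 0.0657.

0.066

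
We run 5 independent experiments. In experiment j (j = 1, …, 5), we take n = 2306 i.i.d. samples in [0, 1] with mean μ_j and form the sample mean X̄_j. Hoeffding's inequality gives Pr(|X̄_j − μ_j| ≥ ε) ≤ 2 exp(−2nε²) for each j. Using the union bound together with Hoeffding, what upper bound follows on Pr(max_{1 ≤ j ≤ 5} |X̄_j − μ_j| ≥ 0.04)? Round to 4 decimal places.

0.0062

Per-experiment Hoeffding bound: 2·exp(−2·2306·0.04²) = 2·exp(−7.37920) = 0.0012482.
Union bound over 5 events: 5·0.0012482 = 0.00624.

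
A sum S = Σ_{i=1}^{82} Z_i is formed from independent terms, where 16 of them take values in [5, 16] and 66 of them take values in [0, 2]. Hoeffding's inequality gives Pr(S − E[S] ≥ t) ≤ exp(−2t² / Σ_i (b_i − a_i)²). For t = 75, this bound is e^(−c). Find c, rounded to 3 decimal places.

5.114

Σ(b_i − a_i)² = 16·11² + 66·2² = 2200.
c = 2t² / 2200 = 2·75² / 2200 = 5.1136.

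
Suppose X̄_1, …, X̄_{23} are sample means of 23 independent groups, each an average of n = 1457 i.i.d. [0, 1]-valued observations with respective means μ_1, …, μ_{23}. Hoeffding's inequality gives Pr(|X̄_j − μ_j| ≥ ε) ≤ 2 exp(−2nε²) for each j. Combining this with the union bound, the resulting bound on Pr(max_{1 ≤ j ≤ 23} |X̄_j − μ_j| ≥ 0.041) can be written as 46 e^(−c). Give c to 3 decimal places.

4.898

Union bound over the 23 events: Pr(max_{1 ≤ j ≤ 23} |X̄_j − μ_j| ≥ 0.041) ≤ 23·2·exp(−2nε²) = 46 exp(−2·1457·0.041²).
So c = 2·1457·0.041² = 4.8984.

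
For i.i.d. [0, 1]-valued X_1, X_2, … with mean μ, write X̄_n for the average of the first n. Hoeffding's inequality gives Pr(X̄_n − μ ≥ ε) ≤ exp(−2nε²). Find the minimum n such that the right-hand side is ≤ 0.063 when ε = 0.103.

Require exp(−2nε²) ≤ 0.063, i.e. 2nε² ≥ ln(1/0.063) = 2.764621.
So n ≥ 2.764621 / (2·0.103²) = 130.296.
The smallest integer n is 131.

131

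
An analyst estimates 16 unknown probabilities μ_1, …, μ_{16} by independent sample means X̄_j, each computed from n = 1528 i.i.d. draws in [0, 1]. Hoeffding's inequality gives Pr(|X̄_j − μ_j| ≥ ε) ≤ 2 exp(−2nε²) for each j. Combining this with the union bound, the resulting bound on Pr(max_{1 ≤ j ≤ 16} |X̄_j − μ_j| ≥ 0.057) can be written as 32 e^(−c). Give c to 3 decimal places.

Union bound over the 16 events: Pr(max_{1 ≤ j ≤ 16} |X̄_j − μ_j| ≥ 0.057) ≤ 16·2·exp(−2nε²) = 32 exp(−2·1528·0.057²).
So c = 2·1528·0.057² = 9.9289.

9.929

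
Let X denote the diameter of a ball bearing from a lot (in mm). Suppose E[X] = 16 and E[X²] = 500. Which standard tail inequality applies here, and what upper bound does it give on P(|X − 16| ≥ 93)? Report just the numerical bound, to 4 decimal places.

0.0282

The first two moments determine the variance, so Chebyshev's inequality is the sharpest standard bound available.
Var(X) = E[X²] − (E[X])² = 500 − 256 = 244.
Chebyshev's inequality: P(|X − μ| ≥ t) ≤ Var(X)/t² = 244/8649 = 0.0282.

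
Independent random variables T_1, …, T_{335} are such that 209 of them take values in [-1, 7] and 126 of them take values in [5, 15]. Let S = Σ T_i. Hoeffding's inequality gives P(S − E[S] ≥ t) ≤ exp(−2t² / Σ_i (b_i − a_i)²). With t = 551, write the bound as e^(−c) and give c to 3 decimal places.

23.376

Σ(b_i − a_i)² = 209·8² + 126·10² = 25976.
c = 2t² / 25976 = 2·551² / 25976 = 23.3755.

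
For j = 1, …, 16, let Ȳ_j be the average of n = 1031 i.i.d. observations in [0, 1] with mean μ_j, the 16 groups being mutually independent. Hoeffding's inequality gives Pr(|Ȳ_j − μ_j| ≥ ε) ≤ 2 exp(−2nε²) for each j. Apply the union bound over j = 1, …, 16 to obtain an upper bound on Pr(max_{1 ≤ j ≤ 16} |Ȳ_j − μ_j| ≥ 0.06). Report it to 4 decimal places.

0.0191

Per-experiment Hoeffding bound: 2·exp(−2·1031·0.06²) = 2·exp(−7.42320) = 0.0011945.
Union bound over 16 events: 16·0.0011945 = 0.01911.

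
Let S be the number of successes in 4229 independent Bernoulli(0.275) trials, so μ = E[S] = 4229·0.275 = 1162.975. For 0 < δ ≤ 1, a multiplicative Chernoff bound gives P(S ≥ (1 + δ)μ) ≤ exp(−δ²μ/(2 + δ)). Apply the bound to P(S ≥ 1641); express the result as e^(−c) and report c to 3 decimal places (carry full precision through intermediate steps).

Write 1641 = (1 + δ)μ, so δ = 1641/1162.975 − 1 = 0.4110364…
Then the exponent is δ²μ/(2 + δ) = (1641 − μ)² / (μ·(2 + δ)) = 81.494272.

81.494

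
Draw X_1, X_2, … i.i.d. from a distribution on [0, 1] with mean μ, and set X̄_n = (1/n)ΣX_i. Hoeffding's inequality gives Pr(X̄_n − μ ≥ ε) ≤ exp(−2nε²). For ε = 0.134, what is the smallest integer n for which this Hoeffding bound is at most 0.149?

Require exp(−2nε²) ≤ 0.149, i.e. 2nε² ≥ ln(1/0.149) = 1.903809.
So n ≥ 1.903809 / (2·0.134²) = 53.013.
The smallest integer n is 54.

54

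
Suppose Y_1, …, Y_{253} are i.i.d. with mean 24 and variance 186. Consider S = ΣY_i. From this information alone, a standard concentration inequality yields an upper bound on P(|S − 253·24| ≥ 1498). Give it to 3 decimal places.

With mean and variance of each term known, Chebyshev's inequality bounds the deviation of the sum (or sample mean).
Var(S) = n·Var(Y_i) = 253·186 = 47058.
Chebyshev: P(|S − 253·24| ≥ 1498) ≤ Var(S)/1498² = 47058/2244004 = 0.0210.

0.021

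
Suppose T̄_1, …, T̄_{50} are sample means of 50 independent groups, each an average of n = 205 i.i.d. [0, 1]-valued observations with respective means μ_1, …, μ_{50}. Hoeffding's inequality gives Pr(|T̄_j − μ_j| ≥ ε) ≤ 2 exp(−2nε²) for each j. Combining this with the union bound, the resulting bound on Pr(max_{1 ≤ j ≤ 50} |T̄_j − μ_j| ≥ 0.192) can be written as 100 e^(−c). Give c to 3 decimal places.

15.114

Union bound over the 50 events: Pr(max_{1 ≤ j ≤ 50} |T̄_j − μ_j| ≥ 0.192) ≤ 50·2·exp(−2nε²) = 100 exp(−2·205·0.192²).
So c = 2·205·0.192² = 15.1142.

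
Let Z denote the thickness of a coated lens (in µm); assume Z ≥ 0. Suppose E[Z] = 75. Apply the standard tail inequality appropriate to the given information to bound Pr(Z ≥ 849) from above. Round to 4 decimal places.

Only the mean of a non-negative variable is known, so Markov's inequality is the applicable tail bound.
Markov's inequality: for a non-negative random variable, Pr(Z ≥ a) ≤ E[Z]/a.
Here E[Z] = 75 and a = 849, so the bound is 75/849 = 0.0883.

0.0883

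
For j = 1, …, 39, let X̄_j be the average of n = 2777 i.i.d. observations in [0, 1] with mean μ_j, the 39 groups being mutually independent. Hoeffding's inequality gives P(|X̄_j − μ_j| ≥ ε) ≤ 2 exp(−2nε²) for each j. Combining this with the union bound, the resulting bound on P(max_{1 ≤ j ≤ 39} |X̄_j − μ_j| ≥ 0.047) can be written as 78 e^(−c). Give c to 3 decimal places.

Union bound over the 39 events: P(max_{1 ≤ j ≤ 39} |X̄_j − μ_j| ≥ 0.047) ≤ 39·2·exp(−2nε²) = 78 exp(−2·2777·0.047²).
So c = 2·2777·0.047² = 12.2688.

12.269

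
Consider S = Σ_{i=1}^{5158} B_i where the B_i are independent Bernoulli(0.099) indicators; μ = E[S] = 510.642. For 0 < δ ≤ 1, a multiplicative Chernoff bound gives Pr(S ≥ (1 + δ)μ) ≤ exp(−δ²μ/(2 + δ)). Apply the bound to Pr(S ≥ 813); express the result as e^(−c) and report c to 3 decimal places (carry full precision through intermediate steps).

69.067

Write 813 = (1 + δ)μ, so δ = 813/510.642 − 1 = 0.5921135…
Then the exponent is δ²μ/(2 + δ) = (813 − μ)² / (μ·(2 + δ)) = 69.067286.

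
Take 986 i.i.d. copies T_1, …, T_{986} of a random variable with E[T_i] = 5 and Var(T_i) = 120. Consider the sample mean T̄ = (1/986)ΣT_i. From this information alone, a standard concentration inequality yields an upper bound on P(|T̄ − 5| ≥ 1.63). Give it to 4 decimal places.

0.0458

With mean and variance of each term known, Chebyshev's inequality bounds the deviation of the sum (or sample mean).
Var(T̄) = Var(T_i)/n = 120/986 = 0.1217.
Chebyshev: P(|T̄ − 5| ≥ 1.63) ≤ Var(T̄)/(1.63)² = 120/(986·1.63²) = 0.0458.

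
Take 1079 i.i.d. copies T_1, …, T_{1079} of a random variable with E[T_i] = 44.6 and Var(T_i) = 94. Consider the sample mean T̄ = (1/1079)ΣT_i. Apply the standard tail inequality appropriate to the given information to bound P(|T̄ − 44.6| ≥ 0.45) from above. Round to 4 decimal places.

0.4302

With mean and variance of each term known, Chebyshev's inequality bounds the deviation of the sum (or sample mean).
Var(T̄) = Var(T_i)/n = 94/1079 = 0.087118.
Chebyshev: P(|T̄ − 44.6| ≥ 0.45) ≤ Var(T̄)/(0.45)² = 94/(1079·0.45²) = 0.4302.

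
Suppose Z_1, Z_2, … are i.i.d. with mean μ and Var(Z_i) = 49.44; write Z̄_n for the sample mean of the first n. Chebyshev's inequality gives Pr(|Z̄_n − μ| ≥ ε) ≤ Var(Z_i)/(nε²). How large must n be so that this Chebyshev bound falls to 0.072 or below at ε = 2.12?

Require 49.44/(n·2.12²) ≤ 0.072, i.e. n ≥ 49.44/(0.072·2.12²) = 152.783.
The smallest integer n is 153.

153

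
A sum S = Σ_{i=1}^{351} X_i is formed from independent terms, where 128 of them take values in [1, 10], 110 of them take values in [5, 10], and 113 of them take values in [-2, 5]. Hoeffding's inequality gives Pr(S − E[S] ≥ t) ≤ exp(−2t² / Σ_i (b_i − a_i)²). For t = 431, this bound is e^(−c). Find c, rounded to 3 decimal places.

Σ(b_i − a_i)² = 128·9² + 110·5² + 113·7² = 18655.
c = 2t² / 18655 = 2·431² / 18655 = 19.9154.

19.915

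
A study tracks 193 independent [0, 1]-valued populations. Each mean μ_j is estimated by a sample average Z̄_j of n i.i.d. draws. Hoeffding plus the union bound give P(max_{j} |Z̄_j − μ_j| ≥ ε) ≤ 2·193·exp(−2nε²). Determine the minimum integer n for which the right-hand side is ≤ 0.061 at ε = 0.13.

259

Need 2·193·exp(−2nε²) ≤ 0.061, i.e. exp(−2nε²) ≤ 0.061/386.
So 2nε² ≥ ln(386/0.061) = 8.752719.
Hence n ≥ 8.752719/(2·0.13²) = 258.956.
The smallest integer n is 259.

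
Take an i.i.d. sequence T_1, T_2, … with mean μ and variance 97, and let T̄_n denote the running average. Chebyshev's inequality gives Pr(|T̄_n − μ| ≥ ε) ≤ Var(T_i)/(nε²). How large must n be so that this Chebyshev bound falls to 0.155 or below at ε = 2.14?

137

Require 97/(n·2.14²) ≤ 0.155, i.e. n ≥ 97/(0.155·2.14²) = 136.651.
The smallest integer n is 137.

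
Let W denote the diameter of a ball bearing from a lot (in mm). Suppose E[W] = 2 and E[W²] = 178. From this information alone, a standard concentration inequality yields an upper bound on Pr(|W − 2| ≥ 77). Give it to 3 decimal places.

The first two moments determine the variance, so Chebyshev's inequality is the sharpest standard bound available.
Var(W) = E[W²] − (E[W])² = 178 − 4 = 174.
Chebyshev's inequality: Pr(|W − μ| ≥ t) ≤ Var(W)/t² = 174/5929 = 0.0293.

0.029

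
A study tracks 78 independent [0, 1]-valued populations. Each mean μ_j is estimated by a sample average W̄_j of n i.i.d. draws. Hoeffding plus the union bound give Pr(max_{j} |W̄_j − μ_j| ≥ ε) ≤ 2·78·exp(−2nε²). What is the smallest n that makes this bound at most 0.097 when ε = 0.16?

145

Need 2·78·exp(−2nε²) ≤ 0.097, i.e. exp(−2nε²) ≤ 0.097/156.
So 2nε² ≥ ln(156/0.097) = 7.382900.
Hence n ≥ 7.382900/(2·0.16²) = 144.197.
The smallest integer n is 145.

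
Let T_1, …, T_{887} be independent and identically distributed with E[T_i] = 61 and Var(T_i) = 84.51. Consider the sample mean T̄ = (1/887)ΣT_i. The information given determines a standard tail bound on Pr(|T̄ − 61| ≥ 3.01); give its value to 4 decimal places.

0.0105

With mean and variance of each term known, Chebyshev's inequality bounds the deviation of the sum (or sample mean).
Var(T̄) = Var(T_i)/n = 84.51/887 = 0.095276.
Chebyshev: Pr(|T̄ − 61| ≥ 3.01) ≤ Var(T̄)/(3.01)² = 84.51/(887·3.01²) = 0.0105.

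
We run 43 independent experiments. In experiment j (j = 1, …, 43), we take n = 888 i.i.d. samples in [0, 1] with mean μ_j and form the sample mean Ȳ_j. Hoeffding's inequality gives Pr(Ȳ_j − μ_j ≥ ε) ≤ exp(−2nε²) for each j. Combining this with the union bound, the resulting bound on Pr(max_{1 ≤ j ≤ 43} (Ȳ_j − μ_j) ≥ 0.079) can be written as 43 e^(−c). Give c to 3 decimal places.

Union bound over the 43 events: Pr(max_{1 ≤ j ≤ 43} (Ȳ_j − μ_j) ≥ 0.079) ≤ 43·exp(−2nε²) = 43 exp(−2·888·0.079²).
So c = 2·888·0.079² = 11.0840.

11.084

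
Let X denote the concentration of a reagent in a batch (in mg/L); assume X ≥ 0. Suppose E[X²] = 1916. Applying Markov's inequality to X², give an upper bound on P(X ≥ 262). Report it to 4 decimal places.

0.0279

Since X ≥ 0, the event {X ≥ 262} is the same as {X² ≥ 68644}.
Markov's inequality applied to X² gives P(X² ≥ 68644) ≤ E[X²]/68644 = 1916/68644 = 0.0279.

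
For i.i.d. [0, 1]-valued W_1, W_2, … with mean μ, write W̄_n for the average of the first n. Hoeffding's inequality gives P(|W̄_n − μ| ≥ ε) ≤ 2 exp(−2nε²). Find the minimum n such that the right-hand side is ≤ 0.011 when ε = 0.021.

5900

Require 2·exp(−2nε²) ≤ 0.011, i.e. 2nε² ≥ ln(2/0.011) = 5.203007.
So n ≥ 5.203007 / (2·0.021²) = 5899.101.
The smallest integer n is 5900.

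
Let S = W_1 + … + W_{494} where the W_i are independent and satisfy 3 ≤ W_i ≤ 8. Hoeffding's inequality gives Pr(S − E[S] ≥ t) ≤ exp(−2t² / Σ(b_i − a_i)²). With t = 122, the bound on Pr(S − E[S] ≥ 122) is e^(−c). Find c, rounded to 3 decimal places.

2.410

Σ(b_i − a_i)² = 494·(5)² = 12350.
c = 2t²/12350 = 2·122²/12350 = 2.4104.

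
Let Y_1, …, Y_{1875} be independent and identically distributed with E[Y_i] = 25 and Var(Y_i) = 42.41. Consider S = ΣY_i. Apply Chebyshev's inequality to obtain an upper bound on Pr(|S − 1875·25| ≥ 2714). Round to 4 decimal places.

Var(S) = n·Var(Y_i) = 1875·42.41 = 79518.75.
Chebyshev: Pr(|S − 1875·25| ≥ 2714) ≤ Var(S)/2714² = 79518.75/7365796 = 0.0108.

0.0108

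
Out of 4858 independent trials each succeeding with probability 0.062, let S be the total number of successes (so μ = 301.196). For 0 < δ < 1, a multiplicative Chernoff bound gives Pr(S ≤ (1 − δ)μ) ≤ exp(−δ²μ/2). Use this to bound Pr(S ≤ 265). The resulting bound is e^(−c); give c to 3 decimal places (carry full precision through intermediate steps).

2.175

Write 265 = (1 − δ)μ, so δ = 1 − 265/301.196 = 0.1201742…
Then the exponent is δ²μ/2 = (μ − 265)²/(2μ) = 2.174913.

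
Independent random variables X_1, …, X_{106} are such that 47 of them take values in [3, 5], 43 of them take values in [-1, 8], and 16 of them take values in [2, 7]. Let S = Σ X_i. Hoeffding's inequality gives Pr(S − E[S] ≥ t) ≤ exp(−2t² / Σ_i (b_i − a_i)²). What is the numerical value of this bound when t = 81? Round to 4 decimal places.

Σ(b_i − a_i)² = 47·2² + 43·9² + 16·5² = 4071.
Exponent = 2·81² / 4071 = 3.22329.
Bound = exp(−3.22329) = 0.03982.

0.0398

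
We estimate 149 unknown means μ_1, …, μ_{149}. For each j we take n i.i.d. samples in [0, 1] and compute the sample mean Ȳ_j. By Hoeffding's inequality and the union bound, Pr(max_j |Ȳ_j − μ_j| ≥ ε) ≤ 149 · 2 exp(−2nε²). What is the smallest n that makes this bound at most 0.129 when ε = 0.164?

144

Need 2·149·exp(−2nε²) ≤ 0.129, i.e. exp(−2nε²) ≤ 0.129/298.
So 2nε² ≥ ln(298/0.129) = 7.745036.
Hence n ≥ 7.745036/(2·0.164²) = 143.981.
The smallest integer n is 144.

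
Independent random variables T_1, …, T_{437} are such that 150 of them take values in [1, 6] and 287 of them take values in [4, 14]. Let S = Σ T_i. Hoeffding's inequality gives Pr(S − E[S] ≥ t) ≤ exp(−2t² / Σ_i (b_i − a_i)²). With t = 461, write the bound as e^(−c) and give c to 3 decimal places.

13.098

Σ(b_i − a_i)² = 150·5² + 287·10² = 32450.
c = 2t² / 32450 = 2·461² / 32450 = 13.0984.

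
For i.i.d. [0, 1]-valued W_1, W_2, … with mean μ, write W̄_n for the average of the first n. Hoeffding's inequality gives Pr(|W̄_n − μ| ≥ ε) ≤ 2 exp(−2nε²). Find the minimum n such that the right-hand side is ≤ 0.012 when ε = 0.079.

410

Require 2·exp(−2nε²) ≤ 0.012, i.e. 2nε² ≥ ln(2/0.012) = 5.115996.
So n ≥ 5.115996 / (2·0.079²) = 409.870.
The smallest integer n is 410.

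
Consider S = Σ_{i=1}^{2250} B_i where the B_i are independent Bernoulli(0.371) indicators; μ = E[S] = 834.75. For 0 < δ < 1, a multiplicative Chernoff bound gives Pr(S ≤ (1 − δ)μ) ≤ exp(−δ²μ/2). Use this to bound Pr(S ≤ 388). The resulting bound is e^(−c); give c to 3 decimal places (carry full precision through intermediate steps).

119.548

Write 388 = (1 − δ)μ, so δ = 1 − 388/834.75 = 0.5351902…
Then the exponent is δ²μ/2 = (μ − 388)²/(2μ) = 119.548106.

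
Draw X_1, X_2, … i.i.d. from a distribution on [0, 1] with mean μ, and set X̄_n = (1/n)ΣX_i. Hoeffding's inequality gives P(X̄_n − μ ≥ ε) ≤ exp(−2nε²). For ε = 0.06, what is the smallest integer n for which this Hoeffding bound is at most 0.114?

Require exp(−2nε²) ≤ 0.114, i.e. 2nε² ≥ ln(1/0.114) = 2.171557.
So n ≥ 2.171557 / (2·0.06²) = 301.605.
The smallest integer n is 302.

302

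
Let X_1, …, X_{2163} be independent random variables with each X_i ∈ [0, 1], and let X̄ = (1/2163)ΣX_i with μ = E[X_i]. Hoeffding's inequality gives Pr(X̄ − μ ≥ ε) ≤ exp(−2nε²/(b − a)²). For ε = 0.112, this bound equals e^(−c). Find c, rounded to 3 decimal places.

c = 2nε²/(b − a)² = 2·2163·0.112² / 1² = 54.2653.

54.265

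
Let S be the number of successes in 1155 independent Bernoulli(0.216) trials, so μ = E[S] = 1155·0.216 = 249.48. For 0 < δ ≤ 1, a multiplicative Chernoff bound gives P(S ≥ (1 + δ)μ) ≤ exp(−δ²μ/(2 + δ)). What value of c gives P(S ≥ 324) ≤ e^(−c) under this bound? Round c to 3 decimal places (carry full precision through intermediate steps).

Write 324 = (1 + δ)μ, so δ = 324/249.48 − 1 = 0.2987013…
Then the exponent is δ²μ/(2 + δ) = (324 − μ)² / (μ·(2 + δ)) = 9.683390.

9.683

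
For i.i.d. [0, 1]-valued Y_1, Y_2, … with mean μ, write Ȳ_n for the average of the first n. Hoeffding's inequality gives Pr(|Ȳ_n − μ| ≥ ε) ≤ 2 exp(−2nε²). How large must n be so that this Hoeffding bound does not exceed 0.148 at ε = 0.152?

Require 2·exp(−2nε²) ≤ 0.148, i.e. 2nε² ≥ ln(2/0.148) = 2.603690.
So n ≥ 2.603690 / (2·0.152²) = 56.347.
The smallest integer n is 57.

57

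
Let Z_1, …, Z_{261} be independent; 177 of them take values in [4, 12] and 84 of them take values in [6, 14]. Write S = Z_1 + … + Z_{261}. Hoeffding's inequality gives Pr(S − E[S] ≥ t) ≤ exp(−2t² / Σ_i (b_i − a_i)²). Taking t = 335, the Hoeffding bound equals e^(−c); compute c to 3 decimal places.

13.437

Σ(b_i − a_i)² = 177·8² + 84·8² = 16704.
c = 2t² / 16704 = 2·335² / 16704 = 13.4369.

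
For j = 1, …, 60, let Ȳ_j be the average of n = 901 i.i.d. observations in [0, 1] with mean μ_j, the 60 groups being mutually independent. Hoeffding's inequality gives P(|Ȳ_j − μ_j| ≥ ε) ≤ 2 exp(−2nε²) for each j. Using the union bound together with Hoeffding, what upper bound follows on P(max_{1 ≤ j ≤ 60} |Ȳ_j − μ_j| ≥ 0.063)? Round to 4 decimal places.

Per-experiment Hoeffding bound: 2·exp(−2·901·0.063²) = 2·exp(−7.15214) = 0.0015664.
Union bound over 60 events: 60·0.0015664 = 0.09398.

0.0940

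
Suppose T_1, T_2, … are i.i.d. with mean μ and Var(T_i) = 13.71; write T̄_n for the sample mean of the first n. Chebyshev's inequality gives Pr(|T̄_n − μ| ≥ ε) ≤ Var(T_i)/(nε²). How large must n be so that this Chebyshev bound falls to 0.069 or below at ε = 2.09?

46

Require 13.71/(n·2.09²) ≤ 0.069, i.e. n ≥ 13.71/(0.069·2.09²) = 45.488.
The smallest integer n is 46.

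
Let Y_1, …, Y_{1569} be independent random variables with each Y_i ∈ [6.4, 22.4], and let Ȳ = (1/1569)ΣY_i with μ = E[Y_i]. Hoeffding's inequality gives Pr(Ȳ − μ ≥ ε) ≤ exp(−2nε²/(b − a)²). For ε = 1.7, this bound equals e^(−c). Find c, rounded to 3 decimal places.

35.425

c = 2nε²/(b − a)² = 2·1569·1.7² / 16² = 35.4251.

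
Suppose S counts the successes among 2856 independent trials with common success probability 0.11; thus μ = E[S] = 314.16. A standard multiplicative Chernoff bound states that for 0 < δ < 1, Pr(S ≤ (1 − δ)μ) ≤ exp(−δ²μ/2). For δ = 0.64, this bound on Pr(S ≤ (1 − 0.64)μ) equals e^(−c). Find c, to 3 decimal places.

c = δ²μ/2 = 0.64²·314.16/2 = 64.3400.

64.340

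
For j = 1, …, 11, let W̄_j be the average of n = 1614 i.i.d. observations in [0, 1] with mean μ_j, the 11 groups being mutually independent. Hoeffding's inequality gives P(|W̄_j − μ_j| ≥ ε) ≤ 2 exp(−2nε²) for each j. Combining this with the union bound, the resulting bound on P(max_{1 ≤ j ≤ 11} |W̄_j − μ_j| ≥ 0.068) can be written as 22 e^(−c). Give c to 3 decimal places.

Union bound over the 11 events: P(max_{1 ≤ j ≤ 11} |W̄_j − μ_j| ≥ 0.068) ≤ 11·2·exp(−2nε²) = 22 exp(−2·1614·0.068²).
So c = 2·1614·0.068² = 14.9263.

14.926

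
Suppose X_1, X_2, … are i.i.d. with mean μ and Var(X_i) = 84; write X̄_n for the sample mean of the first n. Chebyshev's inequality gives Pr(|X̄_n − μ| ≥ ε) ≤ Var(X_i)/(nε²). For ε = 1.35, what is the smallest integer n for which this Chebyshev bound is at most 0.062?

744

Require 84/(n·1.35²) ≤ 0.062, i.e. n ≥ 84/(0.062·1.35²) = 743.396.
The smallest integer n is 744.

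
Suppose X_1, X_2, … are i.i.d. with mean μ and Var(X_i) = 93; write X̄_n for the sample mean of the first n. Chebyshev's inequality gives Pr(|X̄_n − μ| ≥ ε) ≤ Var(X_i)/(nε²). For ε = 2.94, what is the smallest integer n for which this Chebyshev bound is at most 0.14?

Require 93/(n·2.94²) ≤ 0.14, i.e. n ≥ 93/(0.14·2.94²) = 76.853.
The smallest integer n is 77.

77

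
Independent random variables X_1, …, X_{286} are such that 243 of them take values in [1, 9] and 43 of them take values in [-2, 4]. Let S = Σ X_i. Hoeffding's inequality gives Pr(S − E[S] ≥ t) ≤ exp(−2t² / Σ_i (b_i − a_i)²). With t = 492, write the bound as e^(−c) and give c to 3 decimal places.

Σ(b_i − a_i)² = 243·8² + 43·6² = 17100.
c = 2t² / 17100 = 2·492² / 17100 = 28.3116.

28.312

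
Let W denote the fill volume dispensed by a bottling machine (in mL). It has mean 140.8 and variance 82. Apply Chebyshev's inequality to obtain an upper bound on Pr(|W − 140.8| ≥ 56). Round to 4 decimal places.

Chebyshev: Pr(|W − μ| ≥ t) ≤ Var(W)/t².
Bound = 82 / 3136 = 0.0261.

0.0261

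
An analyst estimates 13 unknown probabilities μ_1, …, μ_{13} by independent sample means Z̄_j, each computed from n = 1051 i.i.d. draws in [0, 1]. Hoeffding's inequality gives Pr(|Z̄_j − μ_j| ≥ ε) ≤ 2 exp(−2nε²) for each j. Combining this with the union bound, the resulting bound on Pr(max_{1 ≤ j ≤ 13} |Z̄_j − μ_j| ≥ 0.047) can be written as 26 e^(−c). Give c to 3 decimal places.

Union bound over the 13 events: Pr(max_{1 ≤ j ≤ 13} |Z̄_j − μ_j| ≥ 0.047) ≤ 13·2·exp(−2nε²) = 26 exp(−2·1051·0.047²).
So c = 2·1051·0.047² = 4.6433.

4.643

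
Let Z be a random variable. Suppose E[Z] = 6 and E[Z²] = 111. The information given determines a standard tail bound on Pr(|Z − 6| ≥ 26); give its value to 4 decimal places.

0.1109

The first two moments determine the variance, so Chebyshev's inequality is the sharpest standard bound available.
Var(Z) = E[Z²] − (E[Z])² = 111 − 36 = 75.
Chebyshev's inequality: Pr(|Z − μ| ≥ t) ≤ Var(Z)/t² = 75/676 = 0.1109.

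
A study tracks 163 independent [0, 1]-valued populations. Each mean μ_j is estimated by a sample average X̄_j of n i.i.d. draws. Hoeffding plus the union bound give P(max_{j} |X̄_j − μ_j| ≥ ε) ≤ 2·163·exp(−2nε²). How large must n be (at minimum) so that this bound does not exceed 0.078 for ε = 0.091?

504

Need 2·163·exp(−2nε²) ≤ 0.078, i.e. exp(−2nε²) ≤ 0.078/326.
So 2nε² ≥ ln(326/0.078) = 8.337944.
Hence n ≥ 8.337944/(2·0.091²) = 503.438.
The smallest integer n is 504.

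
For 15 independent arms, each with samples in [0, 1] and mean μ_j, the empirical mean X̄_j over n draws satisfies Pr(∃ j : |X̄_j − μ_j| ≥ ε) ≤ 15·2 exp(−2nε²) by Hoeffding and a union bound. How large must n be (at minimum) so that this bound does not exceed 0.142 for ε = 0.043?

Need 2·15·exp(−2nε²) ≤ 0.142, i.e. exp(−2nε²) ≤ 0.142/30.
So 2nε² ≥ ln(30/0.142) = 5.353126.
Hence n ≥ 5.353126/(2·0.043²) = 1447.573.
The smallest integer n is 1448.

1448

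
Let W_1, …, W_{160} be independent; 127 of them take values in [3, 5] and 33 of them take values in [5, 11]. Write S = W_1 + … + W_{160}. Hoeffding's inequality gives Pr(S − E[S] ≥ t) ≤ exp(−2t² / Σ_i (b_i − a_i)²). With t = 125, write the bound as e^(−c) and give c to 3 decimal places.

18.426

Σ(b_i − a_i)² = 127·2² + 33·6² = 1696.
c = 2t² / 1696 = 2·125² / 1696 = 18.4257.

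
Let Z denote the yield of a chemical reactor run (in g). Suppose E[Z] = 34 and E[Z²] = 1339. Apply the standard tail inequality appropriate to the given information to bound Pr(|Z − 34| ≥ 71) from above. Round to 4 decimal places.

0.0363

The first two moments determine the variance, so Chebyshev's inequality is the sharpest standard bound available.
Var(Z) = E[Z²] − (E[Z])² = 1339 − 1156 = 183.
Chebyshev's inequality: Pr(|Z − μ| ≥ t) ≤ Var(Z)/t² = 183/5041 = 0.0363.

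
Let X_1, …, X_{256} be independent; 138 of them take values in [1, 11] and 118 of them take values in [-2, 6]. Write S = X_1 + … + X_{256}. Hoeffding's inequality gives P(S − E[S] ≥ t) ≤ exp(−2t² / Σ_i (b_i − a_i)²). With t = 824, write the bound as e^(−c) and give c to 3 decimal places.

63.598

Σ(b_i − a_i)² = 138·10² + 118·8² = 21352.
c = 2t² / 21352 = 2·824² / 21352 = 63.5984.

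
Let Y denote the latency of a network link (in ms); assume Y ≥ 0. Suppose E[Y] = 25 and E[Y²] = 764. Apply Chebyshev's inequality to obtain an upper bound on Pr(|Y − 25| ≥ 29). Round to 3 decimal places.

0.165

Var(Y) = E[Y²] − (E[Y])² = 764 − 625 = 139.
Chebyshev's inequality: Pr(|Y − μ| ≥ t) ≤ Var(Y)/t² = 139/841 = 0.1653.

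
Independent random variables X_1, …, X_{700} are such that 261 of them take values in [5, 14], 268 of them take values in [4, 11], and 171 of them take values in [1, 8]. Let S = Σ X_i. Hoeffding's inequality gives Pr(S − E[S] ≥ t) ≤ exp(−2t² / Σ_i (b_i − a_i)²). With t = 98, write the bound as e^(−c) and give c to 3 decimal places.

Σ(b_i − a_i)² = 261·9² + 268·7² + 171·7² = 42652.
c = 2t² / 42652 = 2·98² / 42652 = 0.4503.

0.450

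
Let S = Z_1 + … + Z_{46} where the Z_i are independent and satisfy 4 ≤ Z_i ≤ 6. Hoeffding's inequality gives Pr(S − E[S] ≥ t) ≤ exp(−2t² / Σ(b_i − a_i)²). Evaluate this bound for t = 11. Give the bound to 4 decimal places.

0.2684

Σ(b_i − a_i)² = 46·(2)² = 184.
Exponent = 2·11²/184 = 1.3152.
Bound = exp(−1.3152) = 0.26842.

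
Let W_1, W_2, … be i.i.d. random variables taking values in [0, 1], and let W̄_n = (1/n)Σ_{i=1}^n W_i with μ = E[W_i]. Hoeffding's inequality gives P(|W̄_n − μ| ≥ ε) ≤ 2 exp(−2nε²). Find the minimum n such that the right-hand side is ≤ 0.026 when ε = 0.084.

308

Require 2·exp(−2nε²) ≤ 0.026, i.e. 2nε² ≥ ln(2/0.026) = 4.342806.
So n ≥ 4.342806 / (2·0.084²) = 307.739.
The smallest integer n is 308.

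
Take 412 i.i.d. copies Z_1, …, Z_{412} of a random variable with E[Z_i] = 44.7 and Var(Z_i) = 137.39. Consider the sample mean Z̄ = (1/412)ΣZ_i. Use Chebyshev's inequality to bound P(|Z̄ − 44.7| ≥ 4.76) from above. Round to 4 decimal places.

0.0147

Var(Z̄) = Var(Z_i)/n = 137.39/412 = 0.33347.
Chebyshev: P(|Z̄ − 44.7| ≥ 4.76) ≤ Var(Z̄)/(4.76)² = 137.39/(412·4.76²) = 0.0147.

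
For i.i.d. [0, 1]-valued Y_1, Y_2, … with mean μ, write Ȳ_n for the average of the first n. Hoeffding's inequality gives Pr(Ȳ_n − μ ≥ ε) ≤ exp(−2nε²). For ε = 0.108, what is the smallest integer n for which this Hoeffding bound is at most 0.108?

Require exp(−2nε²) ≤ 0.108, i.e. 2nε² ≥ ln(1/0.108) = 2.225624.
So n ≥ 2.225624 / (2·0.108²) = 95.406.
The smallest integer n is 96.

96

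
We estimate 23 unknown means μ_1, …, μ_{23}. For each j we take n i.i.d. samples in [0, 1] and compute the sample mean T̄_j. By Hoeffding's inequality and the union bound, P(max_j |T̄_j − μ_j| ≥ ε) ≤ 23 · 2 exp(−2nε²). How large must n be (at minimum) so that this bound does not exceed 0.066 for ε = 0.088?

Need 2·23·exp(−2nε²) ≤ 0.066, i.e. exp(−2nε²) ≤ 0.066/46.
So 2nε² ≥ ln(46/0.066) = 6.546742.
Hence n ≥ 6.546742/(2·0.088²) = 422.698.
The smallest integer n is 423.

423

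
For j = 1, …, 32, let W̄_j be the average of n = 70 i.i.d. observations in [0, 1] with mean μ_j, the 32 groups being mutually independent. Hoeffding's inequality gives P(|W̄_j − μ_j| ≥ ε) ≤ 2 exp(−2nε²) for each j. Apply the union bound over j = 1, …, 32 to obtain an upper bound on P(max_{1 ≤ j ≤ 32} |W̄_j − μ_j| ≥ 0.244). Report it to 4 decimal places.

Per-experiment Hoeffding bound: 2·exp(−2·70·0.244²) = 2·exp(−8.33504) = 0.00047992.
Union bound over 32 events: 32·0.00047992 = 0.01536.

0.0154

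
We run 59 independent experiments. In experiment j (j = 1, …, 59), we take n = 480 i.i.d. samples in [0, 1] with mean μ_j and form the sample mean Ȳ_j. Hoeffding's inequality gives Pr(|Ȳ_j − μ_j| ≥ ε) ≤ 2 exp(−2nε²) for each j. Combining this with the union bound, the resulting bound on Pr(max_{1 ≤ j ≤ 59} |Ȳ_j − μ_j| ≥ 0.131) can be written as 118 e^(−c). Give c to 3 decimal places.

16.475

Union bound over the 59 events: Pr(max_{1 ≤ j ≤ 59} |Ȳ_j − μ_j| ≥ 0.131) ≤ 59·2·exp(−2nε²) = 118 exp(−2·480·0.131²).
So c = 2·480·0.131² = 16.4746.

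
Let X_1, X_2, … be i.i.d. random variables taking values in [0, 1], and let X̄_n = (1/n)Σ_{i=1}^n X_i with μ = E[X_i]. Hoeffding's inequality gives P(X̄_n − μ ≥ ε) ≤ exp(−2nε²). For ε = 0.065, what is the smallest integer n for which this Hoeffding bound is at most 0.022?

Require exp(−2nε²) ≤ 0.022, i.e. 2nε² ≥ ln(1/0.022) = 3.816713.
So n ≥ 3.816713 / (2·0.065²) = 451.682.
The smallest integer n is 452.

452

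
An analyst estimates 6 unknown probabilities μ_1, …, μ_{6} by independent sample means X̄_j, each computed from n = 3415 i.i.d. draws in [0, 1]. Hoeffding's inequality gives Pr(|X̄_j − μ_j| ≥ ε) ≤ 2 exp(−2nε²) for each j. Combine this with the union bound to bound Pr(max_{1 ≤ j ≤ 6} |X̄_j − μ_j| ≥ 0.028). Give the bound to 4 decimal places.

Per-experiment Hoeffding bound: 2·exp(−2·3415·0.028²) = 2·exp(−5.35472) = 0.0094516.
Union bound over 6 events: 6·0.0094516 = 0.05671.

0.0567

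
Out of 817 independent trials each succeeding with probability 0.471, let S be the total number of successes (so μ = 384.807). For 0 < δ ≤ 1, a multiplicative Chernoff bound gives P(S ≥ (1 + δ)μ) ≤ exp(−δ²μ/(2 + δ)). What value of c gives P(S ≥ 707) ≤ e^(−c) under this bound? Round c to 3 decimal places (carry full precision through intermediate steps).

95.079

Write 707 = (1 + δ)μ, so δ = 707/384.807 − 1 = 0.8372847…
Then the exponent is δ²μ/(2 + δ) = (707 − μ)² / (μ·(2 + δ)) = 95.079377.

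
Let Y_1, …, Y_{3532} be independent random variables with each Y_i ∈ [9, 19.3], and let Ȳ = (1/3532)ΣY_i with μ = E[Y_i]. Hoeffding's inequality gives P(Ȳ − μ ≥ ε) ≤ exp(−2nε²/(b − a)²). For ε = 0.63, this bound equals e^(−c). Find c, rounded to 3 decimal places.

c = 2nε²/(b − a)² = 2·3532·0.63² / 10.3² = 26.4276.

26.428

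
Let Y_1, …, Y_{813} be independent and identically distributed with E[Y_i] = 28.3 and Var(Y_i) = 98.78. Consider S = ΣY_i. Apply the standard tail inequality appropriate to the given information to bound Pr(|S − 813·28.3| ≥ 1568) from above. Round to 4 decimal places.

With mean and variance of each term known, Chebyshev's inequality bounds the deviation of the sum (or sample mean).
Var(S) = n·Var(Y_i) = 813·98.78 = 80308.14.
Chebyshev: Pr(|S − 813·28.3| ≥ 1568) ≤ Var(S)/1568² = 80308.14/2458624 = 0.0327.

0.0327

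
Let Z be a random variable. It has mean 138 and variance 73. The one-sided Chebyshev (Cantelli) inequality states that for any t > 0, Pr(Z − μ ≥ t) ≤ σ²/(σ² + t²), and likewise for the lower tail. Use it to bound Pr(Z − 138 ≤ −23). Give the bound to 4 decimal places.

0.1213

Here σ² = 73 and t = 23, so σ² + t² = 602.
Cantelli's bound: 73/602 = 0.1213.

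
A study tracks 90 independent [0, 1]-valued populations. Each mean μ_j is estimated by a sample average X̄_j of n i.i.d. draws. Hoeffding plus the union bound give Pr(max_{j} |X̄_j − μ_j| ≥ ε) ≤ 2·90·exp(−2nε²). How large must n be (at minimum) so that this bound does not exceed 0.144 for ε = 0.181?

Need 2·90·exp(−2nε²) ≤ 0.144, i.e. exp(−2nε²) ≤ 0.144/180.
So 2nε² ≥ ln(180/0.144) = 7.130899.
Hence n ≥ 7.130899/(2·0.181²) = 108.832.
The smallest integer n is 109.

109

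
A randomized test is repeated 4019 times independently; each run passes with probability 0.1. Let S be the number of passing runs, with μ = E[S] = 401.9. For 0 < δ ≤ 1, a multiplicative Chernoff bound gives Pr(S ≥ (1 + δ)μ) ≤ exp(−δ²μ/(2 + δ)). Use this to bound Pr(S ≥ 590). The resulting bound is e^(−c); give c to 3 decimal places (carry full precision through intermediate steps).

35.671

Write 590 = (1 + δ)μ, so δ = 590/401.9 − 1 = 0.4680269…
Then the exponent is δ²μ/(2 + δ) = (590 − μ)² / (μ·(2 + δ)) = 35.670541.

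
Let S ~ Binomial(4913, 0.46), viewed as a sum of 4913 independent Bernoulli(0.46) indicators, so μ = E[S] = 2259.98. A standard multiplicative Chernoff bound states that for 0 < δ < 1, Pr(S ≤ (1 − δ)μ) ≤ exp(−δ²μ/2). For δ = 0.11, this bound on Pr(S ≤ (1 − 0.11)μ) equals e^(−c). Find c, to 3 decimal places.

c = δ²μ/2 = 0.11²·2259.98/2 = 13.6729.

13.673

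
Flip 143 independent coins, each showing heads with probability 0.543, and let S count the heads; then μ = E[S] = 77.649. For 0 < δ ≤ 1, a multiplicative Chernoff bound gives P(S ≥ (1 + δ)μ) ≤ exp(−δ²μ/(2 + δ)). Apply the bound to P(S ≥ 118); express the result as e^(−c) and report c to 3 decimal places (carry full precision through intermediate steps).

8.322

Write 118 = (1 + δ)μ, so δ = 118/77.649 − 1 = 0.519659…
Then the exponent is δ²μ/(2 + δ) = (118 − μ)² / (μ·(2 + δ)) = 8.322062.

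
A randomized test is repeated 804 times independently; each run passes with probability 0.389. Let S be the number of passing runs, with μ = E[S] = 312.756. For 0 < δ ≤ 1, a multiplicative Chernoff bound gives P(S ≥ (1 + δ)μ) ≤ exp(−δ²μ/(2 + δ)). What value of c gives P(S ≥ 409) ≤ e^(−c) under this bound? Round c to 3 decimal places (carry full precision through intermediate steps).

12.834

Write 409 = (1 + δ)μ, so δ = 409/312.756 − 1 = 0.3077287…
Then the exponent is δ²μ/(2 + δ) = (409 − μ)² / (μ·(2 + δ)) = 12.833849.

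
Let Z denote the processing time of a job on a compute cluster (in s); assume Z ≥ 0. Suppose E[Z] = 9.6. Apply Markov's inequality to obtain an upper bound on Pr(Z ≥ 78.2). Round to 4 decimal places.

Markov's inequality: for a non-negative random variable, Pr(Z ≥ a) ≤ E[Z]/a.
Here E[Z] = 9.6 and a = 78.2, so the bound is 9.6/78.2 = 0.1228.

0.1228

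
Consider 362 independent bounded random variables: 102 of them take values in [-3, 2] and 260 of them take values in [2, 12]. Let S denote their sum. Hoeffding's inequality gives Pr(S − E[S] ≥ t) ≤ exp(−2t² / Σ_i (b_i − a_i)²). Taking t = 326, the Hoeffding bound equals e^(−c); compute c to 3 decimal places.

7.445

Σ(b_i − a_i)² = 102·5² + 260·10² = 28550.
c = 2t² / 28550 = 2·326² / 28550 = 7.4449.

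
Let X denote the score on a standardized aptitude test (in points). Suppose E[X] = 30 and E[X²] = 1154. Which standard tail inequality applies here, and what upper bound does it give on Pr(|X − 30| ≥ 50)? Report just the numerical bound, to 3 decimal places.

0.102

The first two moments determine the variance, so Chebyshev's inequality is the sharpest standard bound available.
Var(X) = E[X²] − (E[X])² = 1154 − 900 = 254.
Chebyshev's inequality: Pr(|X − μ| ≥ t) ≤ Var(X)/t² = 254/2500 = 0.1016.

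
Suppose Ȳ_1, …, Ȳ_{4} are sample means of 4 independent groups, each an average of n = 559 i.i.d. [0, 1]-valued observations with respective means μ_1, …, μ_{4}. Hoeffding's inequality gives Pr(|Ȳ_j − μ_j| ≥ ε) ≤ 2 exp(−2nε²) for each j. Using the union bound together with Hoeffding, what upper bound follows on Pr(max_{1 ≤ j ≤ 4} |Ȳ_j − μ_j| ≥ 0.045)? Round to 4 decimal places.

Per-experiment Hoeffding bound: 2·exp(−2·559·0.045²) = 2·exp(−2.26395) = 0.20788.
Union bound over 4 events: 4·0.20788 = 0.83151.

0.8315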